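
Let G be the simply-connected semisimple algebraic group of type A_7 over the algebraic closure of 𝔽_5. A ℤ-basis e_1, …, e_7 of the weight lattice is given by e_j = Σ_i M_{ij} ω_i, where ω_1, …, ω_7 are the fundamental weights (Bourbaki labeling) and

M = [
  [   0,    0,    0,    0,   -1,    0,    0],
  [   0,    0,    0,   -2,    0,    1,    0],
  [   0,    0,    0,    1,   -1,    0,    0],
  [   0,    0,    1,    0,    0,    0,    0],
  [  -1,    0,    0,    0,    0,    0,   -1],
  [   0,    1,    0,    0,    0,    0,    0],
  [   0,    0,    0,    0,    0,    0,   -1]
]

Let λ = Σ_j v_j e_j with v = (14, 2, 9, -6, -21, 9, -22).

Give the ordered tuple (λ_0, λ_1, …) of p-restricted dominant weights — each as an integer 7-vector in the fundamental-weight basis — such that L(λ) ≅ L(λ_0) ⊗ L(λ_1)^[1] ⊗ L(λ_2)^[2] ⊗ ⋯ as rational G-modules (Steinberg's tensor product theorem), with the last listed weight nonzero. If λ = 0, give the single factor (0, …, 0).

Change of basis e → ω: c = M·v where v = (14, 2, 9, -6, -21, 9, -22):
  c_1 = 0*14 + 0*2 + 0*9 + 0*-6 + -1*-21 + 0*9 + 0*-22 = 21
  c_2 = 0*14 + 0*2 + 0*9 + -2*-6 + 0*-21 + 1*9 + 0*-22 = 21
  c_3 = 0*14 + 0*2 + 0*9 + 1*-6 + -1*-21 + 0*9 + 0*-22 = 15
  c_4 = 0*14 + 0*2 + 1*9 + 0*-6 + 0*-21 + 0*9 + 0*-22 = 9
  c_5 = -1*14 + 0*2 + 0*9 + 0*-6 + 0*-21 + 0*9 + -1*-22 = 8
  c_6 = 0*14 + 1*2 + 0*9 + 0*-6 + 0*-21 + 0*9 + 0*-22 = 2
  c_7 = 0*14 + 0*2 + 0*9 + 0*-6 + 0*-21 + 0*9 + -1*-22 = 22
p = 5; digits c_i = Σ_j d_{ij}·5^j, 0 ≤ d_{ij} < 5:
  c_1 = 21 = 1·5^0 + 4·5^1
  c_2 = 21 = 1·5^0 + 4·5^1
  c_3 = 15 = 0·5^0 + 3·5^1
  c_4 = 9 = 4·5^0 + 1·5^1
  c_5 = 8 = 3·5^0 + 1·5^1
  c_6 = 2 = 2·5^0
  c_7 = 22 = 2·5^0 + 4·5^1
λ_0 = (1, 1, 0, 4, 3, 2, 2)
λ_1 = (4, 4, 3, 1, 1, 0, 4)

((1, 1, 0, 4, 3, 2, 2), (4, 4, 3, 1, 1, 0, 4))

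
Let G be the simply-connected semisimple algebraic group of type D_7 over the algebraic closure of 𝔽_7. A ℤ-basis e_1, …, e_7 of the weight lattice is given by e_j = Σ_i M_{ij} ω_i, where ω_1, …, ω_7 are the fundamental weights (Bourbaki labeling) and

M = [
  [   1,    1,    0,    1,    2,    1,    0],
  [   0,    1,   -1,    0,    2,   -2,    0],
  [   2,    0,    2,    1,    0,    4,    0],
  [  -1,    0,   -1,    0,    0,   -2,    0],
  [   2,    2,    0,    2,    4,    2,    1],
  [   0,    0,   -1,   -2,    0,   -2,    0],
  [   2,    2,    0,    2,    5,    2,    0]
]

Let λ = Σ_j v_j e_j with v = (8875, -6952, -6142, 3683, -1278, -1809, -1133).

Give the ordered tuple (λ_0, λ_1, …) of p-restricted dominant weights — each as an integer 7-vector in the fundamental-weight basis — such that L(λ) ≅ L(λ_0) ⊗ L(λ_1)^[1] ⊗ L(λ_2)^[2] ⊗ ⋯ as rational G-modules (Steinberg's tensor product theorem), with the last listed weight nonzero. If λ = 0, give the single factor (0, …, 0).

Compute c_i = Σ_j M_{ij} v_j with v = (8875, -6952, -6142, 3683, -1278, -1809, -1133):
  c_1 = 1*8875 + 1*-6952 + 0*-6142 + 1*3683 + 2*-1278 + 1*-1809 + 0*-1133 = 1241
  c_2 = 0*8875 + 1*-6952 + -1*-6142 + 0*3683 + 2*-1278 + -2*-1809 + 0*-1133 = 252
  c_3 = 2*8875 + 0*-6952 + 2*-6142 + 1*3683 + 0*-1278 + 4*-1809 + 0*-1133 = 1913
  c_4 = -1*8875 + 0*-6952 + -1*-6142 + 0*3683 + 0*-1278 + -2*-1809 + 0*-1133 = 885
  c_5 = 2*8875 + 2*-6952 + 0*-6142 + 2*3683 + 4*-1278 + 2*-1809 + 1*-1133 = 1349
  c_6 = 0*8875 + 0*-6952 + -1*-6142 + -2*3683 + 0*-1278 + -2*-1809 + 0*-1133 = 2394
  c_7 = 2*8875 + 2*-6952 + 0*-6142 + 2*3683 + 5*-1278 + 2*-1809 + 0*-1133 = 1204
Writing each c_i in base p = 7:
  c_1 = 1241 = 2·7^0 + 2·7^1 + 4·7^2 + 3·7^3
  c_2 = 252 = 0·7^0 + 1·7^1 + 5·7^2
  c_3 = 1913 = 2·7^0 + 0·7^1 + 4·7^2 + 5·7^3
  c_4 = 885 = 3·7^0 + 0·7^1 + 4·7^2 + 2·7^3
  c_5 = 1349 = 5·7^0 + 3·7^1 + 6·7^2 + 3·7^3
  c_6 = 2394 = 0·7^0 + 6·7^1 + 6·7^2 + 6·7^3
  c_7 = 1204 = 0·7^0 + 4·7^1 + 3·7^2 + 3·7^3
λ_0 = (2, 0, 2, 3, 5, 0, 0)
λ_1 = (2, 1, 0, 0, 3, 6, 4)
λ_2 = (4, 5, 4, 4, 6, 6, 3)
λ_3 = (3, 0, 5, 2, 3, 6, 3)

((2, 0, 2, 3, 5, 0, 0), (2, 1, 0, 0, 3, 6, 4), (4, 5, 4, 4, 6, 6, 3), (3, 0, 5, 2, 3, 6, 3))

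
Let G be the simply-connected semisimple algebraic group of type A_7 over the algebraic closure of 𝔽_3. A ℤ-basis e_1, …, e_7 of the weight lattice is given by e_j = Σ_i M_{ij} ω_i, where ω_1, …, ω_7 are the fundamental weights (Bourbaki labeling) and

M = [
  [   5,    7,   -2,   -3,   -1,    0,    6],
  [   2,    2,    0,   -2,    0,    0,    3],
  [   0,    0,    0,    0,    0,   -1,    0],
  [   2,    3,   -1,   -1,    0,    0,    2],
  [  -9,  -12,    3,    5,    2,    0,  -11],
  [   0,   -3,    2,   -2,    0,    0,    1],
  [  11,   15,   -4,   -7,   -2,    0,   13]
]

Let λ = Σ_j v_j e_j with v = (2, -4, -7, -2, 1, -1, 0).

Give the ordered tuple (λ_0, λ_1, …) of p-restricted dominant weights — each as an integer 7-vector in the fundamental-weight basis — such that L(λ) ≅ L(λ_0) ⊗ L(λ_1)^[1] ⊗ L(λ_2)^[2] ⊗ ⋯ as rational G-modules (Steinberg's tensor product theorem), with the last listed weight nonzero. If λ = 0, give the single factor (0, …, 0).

Compute c_i = Σ_j M_{ij} v_j with v = (2, -4, -7, -2, 1, -1, 0):
  c_1 = 5·2 + (7)·(-4) + (-2)·(-7) + (-3)·(-2) + (-1)·(1) + (0)·(-1) + 6·0 = 1
  c_2 = 2·2 + (2)·(-4) + (0)·(-7) + (-2)·(-2) + 0·1 + (0)·(-1) + 3·0 = 0
  c_3 = 0·2 + (0)·(-4) + (0)·(-7) + (0)·(-2) + 0·1 + (-1)·(-1) + 0·0 = 1
  c_4 = 2·2 + (3)·(-4) + (-1)·(-7) + (-1)·(-2) + 0·1 + (0)·(-1) + 2·0 = 1
  c_5 = (-9)·(2) + (-12)·(-4) + (3)·(-7) + (5)·(-2) + 2·1 + (0)·(-1) + (-11)·(0) = 1
  c_6 = 0·2 + (-3)·(-4) + (2)·(-7) + (-2)·(-2) + 0·1 + (0)·(-1) + 1·0 = 2
  c_7 = 11·2 + (15)·(-4) + (-4)·(-7) + (-7)·(-2) + (-2)·(1) + (0)·(-1) + 13·0 = 2
Expand coordinatewise in base 3:
  c_1 = 1 = 1·3^0
  c_2 = 0
  c_3 = 1 = 1·3^0
  c_4 = 1 = 1·3^0
  c_5 = 1 = 1·3^0
  c_6 = 2 = 2·3^0
  c_7 = 2 = 2·3^0
p-restricted factor λ_0 = (1, 0, 1, 1, 1, 2, 2)

((1, 0, 1, 1, 1, 2, 2),)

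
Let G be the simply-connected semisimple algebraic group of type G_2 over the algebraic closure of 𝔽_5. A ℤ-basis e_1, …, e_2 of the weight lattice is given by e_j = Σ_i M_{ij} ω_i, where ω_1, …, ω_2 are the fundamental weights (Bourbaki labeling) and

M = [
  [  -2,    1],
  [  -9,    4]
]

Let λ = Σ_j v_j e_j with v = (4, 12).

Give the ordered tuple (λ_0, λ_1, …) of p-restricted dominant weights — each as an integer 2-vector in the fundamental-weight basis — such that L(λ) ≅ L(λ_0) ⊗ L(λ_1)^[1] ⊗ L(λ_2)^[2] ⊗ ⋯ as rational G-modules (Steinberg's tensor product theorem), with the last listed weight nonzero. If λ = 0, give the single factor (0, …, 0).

Converting to the ω-basis (c_i = row i of M dotted with v = (4, 12)):
  c_1 = (-2)·(4) + 1·12 = 4
  c_2 = (-9)·(4) + 4·12 = 12
Base-5 expansion of each c_i:
  c_1 = 4 = 4·5^0
  c_2 = 12 = 2·5^0 + 2·5^1
p-restricted factor λ_0 = (4, 2)
p-restricted factor λ_1 = (0, 2)

((4, 2), (0, 2))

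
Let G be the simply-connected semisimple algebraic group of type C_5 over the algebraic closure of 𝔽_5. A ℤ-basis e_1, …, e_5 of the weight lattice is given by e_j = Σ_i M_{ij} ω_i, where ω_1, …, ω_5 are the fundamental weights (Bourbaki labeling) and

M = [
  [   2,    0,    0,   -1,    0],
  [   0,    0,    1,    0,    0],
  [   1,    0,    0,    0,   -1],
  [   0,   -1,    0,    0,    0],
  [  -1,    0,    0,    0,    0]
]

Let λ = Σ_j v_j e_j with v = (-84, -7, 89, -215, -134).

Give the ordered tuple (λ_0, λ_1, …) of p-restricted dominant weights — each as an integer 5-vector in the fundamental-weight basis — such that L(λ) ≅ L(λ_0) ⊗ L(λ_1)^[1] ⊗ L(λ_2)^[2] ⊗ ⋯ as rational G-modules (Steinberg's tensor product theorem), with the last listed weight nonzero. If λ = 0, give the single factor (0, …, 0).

((2, 4, 0, 2, 4), (4, 2, 0, 1, 1), (1, 3, 2, 0, 3))

Change of basis e → ω: c = M·v where v = (-84, -7, 89, -215, -134):
  c_1 = (2)·(-84) + (0)·(-7) + 0·89 + (-1)·(-215) + (0)·(-134) = 47
  c_2 = (0)·(-84) + (0)·(-7) + 1·89 + (0)·(-215) + (0)·(-134) = 89
  c_3 = (1)·(-84) + (0)·(-7) + 0·89 + (0)·(-215) + (-1)·(-134) = 50
  c_4 = (0)·(-84) + (-1)·(-7) + 0·89 + (0)·(-215) + (0)·(-134) = 7
  c_5 = (-1)·(-84) + (0)·(-7) + 0·89 + (0)·(-215) + (0)·(-134) = 84
p = 5; digits c_i = Σ_j d_{ij}·5^j, 0 ≤ d_{ij} < 5:
  c_1 = 47 = 2·5^0 + 4·5^1 + 1·5^2
  c_2 = 89 = 4·5^0 + 2·5^1 + 3·5^2
  c_3 = 50 = 0·5^0 + 0·5^1 + 2·5^2
  c_4 = 7 = 2·5^0 + 1·5^1
  c_5 = 84 = 4·5^0 + 1·5^1 + 3·5^2
λ_0 = (2, 4, 0, 2, 4)
λ_1 = (4, 2, 0, 1, 1)
λ_2 = (1, 3, 2, 0, 3)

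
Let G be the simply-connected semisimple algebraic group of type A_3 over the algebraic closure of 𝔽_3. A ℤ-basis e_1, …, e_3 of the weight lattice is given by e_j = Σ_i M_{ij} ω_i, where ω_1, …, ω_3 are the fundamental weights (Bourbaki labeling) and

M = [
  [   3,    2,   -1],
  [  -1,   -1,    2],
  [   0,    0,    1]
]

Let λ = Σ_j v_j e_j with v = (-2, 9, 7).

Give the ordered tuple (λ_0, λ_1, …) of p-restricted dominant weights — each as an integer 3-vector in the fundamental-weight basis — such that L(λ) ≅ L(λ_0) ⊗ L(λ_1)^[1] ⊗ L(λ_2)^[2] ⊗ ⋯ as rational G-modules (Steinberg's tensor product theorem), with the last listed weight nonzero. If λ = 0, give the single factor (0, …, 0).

Change of basis e → ω: c = M·v where v = (-2, 9, 7):
  c_1 = (3)·(-2) + 2·9 + (-1)·(7) = 5
  c_2 = (-1)·(-2) + (-1)·(9) + 2·7 = 7
  c_3 = (0)·(-2) + 0·9 + 1·7 = 7
Expand coordinatewise in base 3:
  c_1 = 5 = 2·3^0 + 1·3^1
  c_2 = 7 = 1·3^0 + 2·3^1
  c_3 = 7 = 1·3^0 + 2·3^1
Factor λ_0 = (2, 1, 1)
Factor λ_1 = (1, 2, 2)

((2, 1, 1), (1, 2, 2))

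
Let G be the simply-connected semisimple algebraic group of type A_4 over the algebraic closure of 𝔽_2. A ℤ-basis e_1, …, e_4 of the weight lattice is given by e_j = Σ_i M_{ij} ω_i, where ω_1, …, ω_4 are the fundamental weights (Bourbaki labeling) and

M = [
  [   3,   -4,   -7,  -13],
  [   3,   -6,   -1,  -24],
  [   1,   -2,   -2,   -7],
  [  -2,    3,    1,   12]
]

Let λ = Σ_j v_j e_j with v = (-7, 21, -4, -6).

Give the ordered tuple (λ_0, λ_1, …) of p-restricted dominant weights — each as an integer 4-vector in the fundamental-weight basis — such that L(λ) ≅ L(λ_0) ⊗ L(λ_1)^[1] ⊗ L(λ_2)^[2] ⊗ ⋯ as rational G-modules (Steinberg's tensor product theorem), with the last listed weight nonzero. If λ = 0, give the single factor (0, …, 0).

((1, 1, 1, 1),)

Converting to the ω-basis (c_i = row i of M dotted with v = (-7, 21, -4, -6)):
  c_1 = 3*-7 + -4*21 + -7*-4 + -13*-6 = 1
  c_2 = 3*-7 + -6*21 + -1*-4 + -24*-6 = 1
  c_3 = 1*-7 + -2*21 + -2*-4 + -7*-6 = 1
  c_4 = -2*-7 + 3*21 + 1*-4 + 12*-6 = 1
Base-2 expansion of each c_i:
  c_1 = 1 = 1·2^0
  c_2 = 1 = 1·2^0
  c_3 = 1 = 1·2^0
  c_4 = 1 = 1·2^0
p-restricted factor λ_0 = (1, 1, 1, 1)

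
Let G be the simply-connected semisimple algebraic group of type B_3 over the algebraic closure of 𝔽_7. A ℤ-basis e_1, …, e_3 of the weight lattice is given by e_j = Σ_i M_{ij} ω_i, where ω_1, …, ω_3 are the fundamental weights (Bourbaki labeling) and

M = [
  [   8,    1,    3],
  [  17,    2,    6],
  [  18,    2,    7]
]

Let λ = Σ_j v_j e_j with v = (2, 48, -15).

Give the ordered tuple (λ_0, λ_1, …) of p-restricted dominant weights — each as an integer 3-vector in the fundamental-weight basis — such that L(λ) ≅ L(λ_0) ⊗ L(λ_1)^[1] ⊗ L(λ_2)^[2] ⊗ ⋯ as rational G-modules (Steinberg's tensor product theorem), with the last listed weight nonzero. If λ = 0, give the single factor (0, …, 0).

((5, 5, 6), (2, 5, 3))

Converting to the ω-basis (c_i = row i of M dotted with v = (2, 48, -15)):
  c_1 = 8·2 + 1·48 + (3)·(-15) = 19
  c_2 = 17·2 + 2·48 + (6)·(-15) = 40
  c_3 = 18·2 + 2·48 + (7)·(-15) = 27
p = 7; digits c_i = Σ_j d_{ij}·7^j, 0 ≤ d_{ij} < 7:
  c_1 = 19 = 5·7^0 + 2·7^1
  c_2 = 40 = 5·7^0 + 5·7^1
  c_3 = 27 = 6·7^0 + 3·7^1
p-restricted factor λ_0 = (5, 5, 6)
p-restricted factor λ_1 = (2, 5, 3)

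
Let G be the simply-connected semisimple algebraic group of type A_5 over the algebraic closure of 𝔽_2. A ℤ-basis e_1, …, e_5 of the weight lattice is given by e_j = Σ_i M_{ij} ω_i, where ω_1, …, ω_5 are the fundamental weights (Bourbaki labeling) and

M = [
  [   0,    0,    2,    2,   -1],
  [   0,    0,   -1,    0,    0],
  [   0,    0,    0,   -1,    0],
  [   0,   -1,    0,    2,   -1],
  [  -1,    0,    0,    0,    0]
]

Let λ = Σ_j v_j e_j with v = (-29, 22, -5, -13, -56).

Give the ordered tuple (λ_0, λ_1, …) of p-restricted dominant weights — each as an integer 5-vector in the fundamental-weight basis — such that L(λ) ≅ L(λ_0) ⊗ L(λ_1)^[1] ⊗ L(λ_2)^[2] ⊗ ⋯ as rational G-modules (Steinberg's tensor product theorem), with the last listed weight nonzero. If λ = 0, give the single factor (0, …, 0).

Change of basis e → ω: c = M·v where v = (-29, 22, -5, -13, -56):
  c_1 = (0)·(-29) + 0·22 + (2)·(-5) + (2)·(-13) + (-1)·(-56) = 20
  c_2 = (0)·(-29) + 0·22 + (-1)·(-5) + (0)·(-13) + (0)·(-56) = 5
  c_3 = (0)·(-29) + 0·22 + (0)·(-5) + (-1)·(-13) + (0)·(-56) = 13
  c_4 = (0)·(-29) + (-1)·(22) + (0)·(-5) + (2)·(-13) + (-1)·(-56) = 8
  c_5 = (-1)·(-29) + 0·22 + (0)·(-5) + (0)·(-13) + (0)·(-56) = 29
p = 2; digits c_i = Σ_j d_{ij}·2^j, 0 ≤ d_{ij} < 2:
  c_1 = 20 = 0·2^0 + 0·2^1 + 1·2^2 + 0·2^3 + 1·2^4
  c_2 = 5 = 1·2^0 + 0·2^1 + 1·2^2
  c_3 = 13 = 1·2^0 + 0·2^1 + 1·2^2 + 1·2^3
  c_4 = 8 = 0·2^0 + 0·2^1 + 0·2^2 + 1·2^3
  c_5 = 29 = 1·2^0 + 0·2^1 + 1·2^2 + 1·2^3 + 1·2^4
p-restricted factor λ_0 = (0, 1, 1, 0, 1)
p-restricted factor λ_1 = (0, 0, 0, 0, 0)
p-restricted factor λ_2 = (1, 1, 1, 0, 1)
p-restricted factor λ_3 = (0, 0, 1, 1, 1)
p-restricted factor λ_4 = (1, 0, 0, 0, 1)

((0, 1, 1, 0, 1), (0, 0, 0, 0, 0), (1, 1, 1, 0, 1), (0, 0, 1, 1, 1), (1, 0, 0, 0, 1))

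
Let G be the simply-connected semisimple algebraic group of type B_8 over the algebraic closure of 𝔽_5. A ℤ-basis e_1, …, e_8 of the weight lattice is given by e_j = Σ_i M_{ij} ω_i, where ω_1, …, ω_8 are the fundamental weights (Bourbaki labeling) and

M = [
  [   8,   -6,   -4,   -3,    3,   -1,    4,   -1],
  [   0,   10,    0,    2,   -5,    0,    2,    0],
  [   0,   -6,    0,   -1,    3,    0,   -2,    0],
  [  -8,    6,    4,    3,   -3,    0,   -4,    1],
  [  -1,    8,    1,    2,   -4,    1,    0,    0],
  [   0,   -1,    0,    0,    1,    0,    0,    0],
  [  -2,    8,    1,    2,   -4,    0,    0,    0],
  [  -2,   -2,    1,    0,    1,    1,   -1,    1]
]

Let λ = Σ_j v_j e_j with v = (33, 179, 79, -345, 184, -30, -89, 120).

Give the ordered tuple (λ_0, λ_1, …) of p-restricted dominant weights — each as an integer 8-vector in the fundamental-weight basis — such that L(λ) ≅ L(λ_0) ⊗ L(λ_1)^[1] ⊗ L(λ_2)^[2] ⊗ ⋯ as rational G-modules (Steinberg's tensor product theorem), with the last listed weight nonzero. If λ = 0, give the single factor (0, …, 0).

((0, 2, 1, 0, 2, 0, 4, 3), (3, 0, 0, 3, 4, 1, 3, 3))

Change of basis e → ω: c = M·v where v = (33, 179, 79, -345, 184, -30, -89, 120):
  c_1 = (8)·(33) + (-6)·(179) + (-4)·(79) + (-3)·(-345) + (3)·(184) + (-1)·(-30) + (4)·(-89) + (-1)·(120) = 15
  c_2 = (0)·(33) + (10)·(179) + (0)·(79) + (2)·(-345) + (-5)·(184) + (0)·(-30) + (2)·(-89) + (0)·(120) = 2
  c_3 = (0)·(33) + (-6)·(179) + (0)·(79) + (-1)·(-345) + (3)·(184) + (0)·(-30) + (-2)·(-89) + (0)·(120) = 1
  c_4 = (-8)·(33) + (6)·(179) + (4)·(79) + (3)·(-345) + (-3)·(184) + (0)·(-30) + (-4)·(-89) + (1)·(120) = 15
  c_5 = (-1)·(33) + (8)·(179) + (1)·(79) + (2)·(-345) + (-4)·(184) + (1)·(-30) + (0)·(-89) + (0)·(120) = 22
  c_6 = (0)·(33) + (-1)·(179) + (0)·(79) + (0)·(-345) + (1)·(184) + (0)·(-30) + (0)·(-89) + (0)·(120) = 5
  c_7 = (-2)·(33) + (8)·(179) + (1)·(79) + (2)·(-345) + (-4)·(184) + (0)·(-30) + (0)·(-89) + (0)·(120) = 19
  c_8 = (-2)·(33) + (-2)·(179) + (1)·(79) + (0)·(-345) + (1)·(184) + (1)·(-30) + (-1)·(-89) + (1)·(120) = 18
Expand coordinatewise in base 5:
  c_1 = 15 = 0·5^0 + 3·5^1
  c_2 = 2 = 2·5^0
  c_3 = 1 = 1·5^0
  c_4 = 15 = 0·5^0 + 3·5^1
  c_5 = 22 = 2·5^0 + 4·5^1
  c_6 = 5 = 0·5^0 + 1·5^1
  c_7 = 19 = 4·5^0 + 3·5^1
  c_8 = 18 = 3·5^0 + 3·5^1
λ_0 = (0, 2, 1, 0, 2, 0, 4, 3)
λ_1 = (3, 0, 0, 3, 4, 1, 3, 3)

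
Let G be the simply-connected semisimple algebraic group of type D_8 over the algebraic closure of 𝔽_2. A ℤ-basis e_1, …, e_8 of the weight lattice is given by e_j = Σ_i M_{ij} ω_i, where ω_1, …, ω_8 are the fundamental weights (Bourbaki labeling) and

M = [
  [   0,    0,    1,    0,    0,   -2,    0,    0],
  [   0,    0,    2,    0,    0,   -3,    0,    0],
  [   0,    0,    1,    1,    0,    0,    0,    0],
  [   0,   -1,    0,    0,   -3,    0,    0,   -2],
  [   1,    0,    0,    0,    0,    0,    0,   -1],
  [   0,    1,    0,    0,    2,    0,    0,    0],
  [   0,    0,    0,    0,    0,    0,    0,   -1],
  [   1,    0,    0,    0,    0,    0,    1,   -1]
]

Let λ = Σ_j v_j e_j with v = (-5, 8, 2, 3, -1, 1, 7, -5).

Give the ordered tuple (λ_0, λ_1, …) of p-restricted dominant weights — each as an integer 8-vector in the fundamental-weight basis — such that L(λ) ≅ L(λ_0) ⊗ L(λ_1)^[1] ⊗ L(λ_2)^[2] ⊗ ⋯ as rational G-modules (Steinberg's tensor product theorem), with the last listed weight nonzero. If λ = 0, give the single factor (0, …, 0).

((0, 1, 1, 1, 0, 0, 1, 1), (0, 0, 0, 0, 0, 1, 0, 1), (0, 0, 1, 1, 0, 1, 1, 1))

Converting to the ω-basis (c_i = row i of M dotted with v = (-5, 8, 2, 3, -1, 1, 7, -5)):
  c_1 = (0)·(-5) + (0)·(8) + (1)·(2) + (0)·(3) + (0)·(-1) + (-2)·(1) + (0)·(7) + (0)·(-5) = 0
  c_2 = (0)·(-5) + (0)·(8) + (2)·(2) + (0)·(3) + (0)·(-1) + (-3)·(1) + (0)·(7) + (0)·(-5) = 1
  c_3 = (0)·(-5) + (0)·(8) + (1)·(2) + (1)·(3) + (0)·(-1) + (0)·(1) + (0)·(7) + (0)·(-5) = 5
  c_4 = (0)·(-5) + (-1)·(8) + (0)·(2) + (0)·(3) + (-3)·(-1) + (0)·(1) + (0)·(7) + (-2)·(-5) = 5
  c_5 = (1)·(-5) + (0)·(8) + (0)·(2) + (0)·(3) + (0)·(-1) + (0)·(1) + (0)·(7) + (-1)·(-5) = 0
  c_6 = (0)·(-5) + (1)·(8) + (0)·(2) + (0)·(3) + (2)·(-1) + (0)·(1) + (0)·(7) + (0)·(-5) = 6
  c_7 = (0)·(-5) + (0)·(8) + (0)·(2) + (0)·(3) + (0)·(-1) + (0)·(1) + (0)·(7) + (-1)·(-5) = 5
  c_8 = (1)·(-5) + (0)·(8) + (0)·(2) + (0)·(3) + (0)·(-1) + (0)·(1) + (1)·(7) + (-1)·(-5) = 7
Writing each c_i in base p = 2:
  c_1 = 0
  c_2 = 1 = 1·2^0
  c_3 = 5 = 1·2^0 + 0·2^1 + 1·2^2
  c_4 = 5 = 1·2^0 + 0·2^1 + 1·2^2
  c_5 = 0
  c_6 = 6 = 0·2^0 + 1·2^1 + 1·2^2
  c_7 = 5 = 1·2^0 + 0·2^1 + 1·2^2
  c_8 = 7 = 1·2^0 + 1·2^1 + 1·2^2
p-restricted factor λ_0 = (0, 1, 1, 1, 0, 0, 1, 1)
p-restricted factor λ_1 = (0, 0, 0, 0, 0, 1, 0, 1)
p-restricted factor λ_2 = (0, 0, 1, 1, 0, 1, 1, 1)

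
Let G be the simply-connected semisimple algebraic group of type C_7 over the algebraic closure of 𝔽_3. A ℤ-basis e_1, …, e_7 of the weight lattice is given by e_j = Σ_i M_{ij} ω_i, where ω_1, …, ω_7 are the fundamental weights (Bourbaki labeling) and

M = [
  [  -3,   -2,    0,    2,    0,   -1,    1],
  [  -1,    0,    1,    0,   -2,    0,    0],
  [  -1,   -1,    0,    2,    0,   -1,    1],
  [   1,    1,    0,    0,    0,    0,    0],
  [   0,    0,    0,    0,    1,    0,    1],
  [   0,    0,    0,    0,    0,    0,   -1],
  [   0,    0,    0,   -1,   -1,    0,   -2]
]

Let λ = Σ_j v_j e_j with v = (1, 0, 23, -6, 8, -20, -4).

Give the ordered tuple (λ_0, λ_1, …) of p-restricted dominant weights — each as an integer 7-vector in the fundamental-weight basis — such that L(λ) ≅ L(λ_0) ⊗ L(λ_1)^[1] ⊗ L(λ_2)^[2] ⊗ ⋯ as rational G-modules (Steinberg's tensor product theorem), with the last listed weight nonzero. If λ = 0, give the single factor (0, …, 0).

Compute c_i = Σ_j M_{ij} v_j with v = (1, 0, 23, -6, 8, -20, -4):
  c_1 = (-3)·(1) + (-2)·(0) + 0·23 + (2)·(-6) + 0·8 + (-1)·(-20) + (1)·(-4) = 1
  c_2 = (-1)·(1) + 0·0 + 1·23 + (0)·(-6) + (-2)·(8) + (0)·(-20) + (0)·(-4) = 6
  c_3 = (-1)·(1) + (-1)·(0) + 0·23 + (2)·(-6) + 0·8 + (-1)·(-20) + (1)·(-4) = 3
  c_4 = 1·1 + 1·0 + 0·23 + (0)·(-6) + 0·8 + (0)·(-20) + (0)·(-4) = 1
  c_5 = 0·1 + 0·0 + 0·23 + (0)·(-6) + 1·8 + (0)·(-20) + (1)·(-4) = 4
  c_6 = 0·1 + 0·0 + 0·23 + (0)·(-6) + 0·8 + (0)·(-20) + (-1)·(-4) = 4
  c_7 = 0·1 + 0·0 + 0·23 + (-1)·(-6) + (-1)·(8) + (0)·(-20) + (-2)·(-4) = 6
p = 3; digits c_i = Σ_j d_{ij}·3^j, 0 ≤ d_{ij} < 3:
  c_1 = 1 = 1·3^0
  c_2 = 6 = 0·3^0 + 2·3^1
  c_3 = 3 = 0·3^0 + 1·3^1
  c_4 = 1 = 1·3^0
  c_5 = 4 = 1·3^0 + 1·3^1
  c_6 = 4 = 1·3^0 + 1·3^1
  c_7 = 6 = 0·3^0 + 2·3^1
λ_0 = (1, 0, 0, 1, 1, 1, 0)
λ_1 = (0, 2, 1, 0, 1, 1, 2)

((1, 0, 0, 1, 1, 1, 0), (0, 2, 1, 0, 1, 1, 2))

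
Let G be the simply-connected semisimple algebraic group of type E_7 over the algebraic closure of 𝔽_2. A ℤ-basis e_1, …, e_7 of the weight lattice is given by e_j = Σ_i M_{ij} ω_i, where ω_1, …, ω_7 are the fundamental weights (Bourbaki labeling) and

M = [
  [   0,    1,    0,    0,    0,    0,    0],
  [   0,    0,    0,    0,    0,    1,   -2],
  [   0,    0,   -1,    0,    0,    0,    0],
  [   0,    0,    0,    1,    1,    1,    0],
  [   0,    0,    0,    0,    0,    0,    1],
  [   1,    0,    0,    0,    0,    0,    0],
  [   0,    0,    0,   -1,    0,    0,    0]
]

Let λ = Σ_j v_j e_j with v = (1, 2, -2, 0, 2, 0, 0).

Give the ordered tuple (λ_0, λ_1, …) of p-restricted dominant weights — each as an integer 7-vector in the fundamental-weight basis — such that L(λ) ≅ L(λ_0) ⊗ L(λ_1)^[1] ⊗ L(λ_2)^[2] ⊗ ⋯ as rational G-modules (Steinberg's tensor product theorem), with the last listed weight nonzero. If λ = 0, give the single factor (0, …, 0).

In the fundamental-weight basis, λ has coordinates c = M·v (v = (1, 2, -2, 0, 2, 0, 0)):
  c_1 = 0·1 + 1·2 + (0)·(-2) + 0·0 + 0·2 + 0·0 + 0·0 = 2
  c_2 = 0·1 + 0·2 + (0)·(-2) + 0·0 + 0·2 + 1·0 + (-2)·(0) = 0
  c_3 = 0·1 + 0·2 + (-1)·(-2) + 0·0 + 0·2 + 0·0 + 0·0 = 2
  c_4 = 0·1 + 0·2 + (0)·(-2) + 1·0 + 1·2 + 1·0 + 0·0 = 2
  c_5 = 0·1 + 0·2 + (0)·(-2) + 0·0 + 0·2 + 0·0 + 1·0 = 0
  c_6 = 1·1 + 0·2 + (0)·(-2) + 0·0 + 0·2 + 0·0 + 0·0 = 1
  c_7 = 0·1 + 0·2 + (0)·(-2) + (-1)·(0) + 0·2 + 0·0 + 0·0 = 0
Base-2 expansion of each c_i:
  c_1 = 2 = 0·2^0 + 1·2^1
  c_2 = 0
  c_3 = 2 = 0·2^0 + 1·2^1
  c_4 = 2 = 0·2^0 + 1·2^1
  c_5 = 0
  c_6 = 1 = 1·2^0
  c_7 = 0
p-restricted factor λ_0 = (0, 0, 0, 0, 0, 1, 0)
p-restricted factor λ_1 = (1, 0, 1, 1, 0, 0, 0)

((0, 0, 0, 0, 0, 1, 0), (1, 0, 1, 1, 0, 0, 0))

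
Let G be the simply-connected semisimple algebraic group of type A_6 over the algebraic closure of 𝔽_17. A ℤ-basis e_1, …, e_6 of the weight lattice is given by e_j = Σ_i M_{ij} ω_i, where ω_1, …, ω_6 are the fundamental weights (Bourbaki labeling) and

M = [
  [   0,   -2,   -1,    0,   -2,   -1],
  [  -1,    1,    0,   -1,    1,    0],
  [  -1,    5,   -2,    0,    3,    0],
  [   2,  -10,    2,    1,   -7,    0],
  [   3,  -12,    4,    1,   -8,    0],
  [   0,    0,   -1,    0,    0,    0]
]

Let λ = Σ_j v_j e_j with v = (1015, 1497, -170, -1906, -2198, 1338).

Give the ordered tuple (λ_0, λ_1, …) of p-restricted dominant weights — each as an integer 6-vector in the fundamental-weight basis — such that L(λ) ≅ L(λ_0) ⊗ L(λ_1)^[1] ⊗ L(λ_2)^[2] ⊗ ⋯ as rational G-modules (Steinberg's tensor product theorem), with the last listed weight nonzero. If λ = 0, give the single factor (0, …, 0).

((13, 3, 12, 13, 11, 0), (13, 11, 12, 11, 4, 10))

Change of basis e → ω: c = M·v where v = (1015, 1497, -170, -1906, -2198, 1338):
  c_1 = 0·1015 + (-2)·(1497) + (-1)·(-170) + (0)·(-1906) + (-2)·(-2198) + (-1)·(1338) = 234
  c_2 = (-1)·(1015) + 1·1497 + (0)·(-170) + (-1)·(-1906) + (1)·(-2198) + 0·1338 = 190
  c_3 = (-1)·(1015) + 5·1497 + (-2)·(-170) + (0)·(-1906) + (3)·(-2198) + 0·1338 = 216
  c_4 = 2·1015 + (-10)·(1497) + (2)·(-170) + (1)·(-1906) + (-7)·(-2198) + 0·1338 = 200
  c_5 = 3·1015 + (-12)·(1497) + (4)·(-170) + (1)·(-1906) + (-8)·(-2198) + 0·1338 = 79
  c_6 = 0·1015 + 0·1497 + (-1)·(-170) + (0)·(-1906) + (0)·(-2198) + 0·1338 = 170
Expand coordinatewise in base 17:
  c_1 = 234 = 13·17^0 + 13·17^1
  c_2 = 190 = 3·17^0 + 11·17^1
  c_3 = 216 = 12·17^0 + 12·17^1
  c_4 = 200 = 13·17^0 + 11·17^1
  c_5 = 79 = 11·17^0 + 4·17^1
  c_6 = 170 = 0·17^0 + 10·17^1
λ_0 = (13, 3, 12, 13, 11, 0)
λ_1 = (13, 11, 12, 11, 4, 10)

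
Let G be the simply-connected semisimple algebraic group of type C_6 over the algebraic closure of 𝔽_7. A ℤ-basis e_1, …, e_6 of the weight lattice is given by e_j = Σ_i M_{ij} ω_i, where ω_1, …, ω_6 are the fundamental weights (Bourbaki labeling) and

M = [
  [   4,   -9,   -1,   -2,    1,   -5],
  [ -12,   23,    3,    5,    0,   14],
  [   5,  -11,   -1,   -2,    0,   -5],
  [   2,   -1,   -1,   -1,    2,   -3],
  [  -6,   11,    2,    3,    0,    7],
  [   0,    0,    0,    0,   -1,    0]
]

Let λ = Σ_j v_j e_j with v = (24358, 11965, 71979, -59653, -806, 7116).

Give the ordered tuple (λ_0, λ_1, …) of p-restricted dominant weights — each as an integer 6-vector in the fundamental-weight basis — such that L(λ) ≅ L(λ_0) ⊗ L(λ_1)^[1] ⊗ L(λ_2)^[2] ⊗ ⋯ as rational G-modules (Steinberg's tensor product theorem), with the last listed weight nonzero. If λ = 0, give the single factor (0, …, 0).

Change of basis e → ω: c = M·v where v = (24358, 11965, 71979, -59653, -806, 7116):
  c_1 = 4*24358 + -9*11965 + -1*71979 + -2*-59653 + 1*-806 + -5*7116 = 688
  c_2 = -12*24358 + 23*11965 + 3*71979 + 5*-59653 + 0*-806 + 14*7116 = 195
  c_3 = 5*24358 + -11*11965 + -1*71979 + -2*-59653 + 0*-806 + -5*7116 = 1922
  c_4 = 2*24358 + -1*11965 + -1*71979 + -1*-59653 + 2*-806 + -3*7116 = 1465
  c_5 = -6*24358 + 11*11965 + 2*71979 + 3*-59653 + 0*-806 + 7*7116 = 278
  c_6 = 0*24358 + 0*11965 + 0*71979 + 0*-59653 + -1*-806 + 0*7116 = 806
Writing each c_i in base p = 7:
  c_1 = 688 = 2·7^0 + 0·7^1 + 0·7^2 + 2·7^3
  c_2 = 195 = 6·7^0 + 6·7^1 + 3·7^2
  c_3 = 1922 = 4·7^0 + 1·7^1 + 4·7^2 + 5·7^3
  c_4 = 1465 = 2·7^0 + 6·7^1 + 1·7^2 + 4·7^3
  c_5 = 278 = 5·7^0 + 4·7^1 + 5·7^2
  c_6 = 806 = 1·7^0 + 3·7^1 + 2·7^2 + 2·7^3
Factor λ_0 = (2, 6, 4, 2, 5, 1)
Factor λ_1 = (0, 6, 1, 6, 4, 3)
Factor λ_2 = (0, 3, 4, 1, 5, 2)
Factor λ_3 = (2, 0, 5, 4, 0, 2)

((2, 6, 4, 2, 5, 1), (0, 6, 1, 6, 4, 3), (0, 3, 4, 1, 5, 2), (2, 0, 5, 4, 0, 2))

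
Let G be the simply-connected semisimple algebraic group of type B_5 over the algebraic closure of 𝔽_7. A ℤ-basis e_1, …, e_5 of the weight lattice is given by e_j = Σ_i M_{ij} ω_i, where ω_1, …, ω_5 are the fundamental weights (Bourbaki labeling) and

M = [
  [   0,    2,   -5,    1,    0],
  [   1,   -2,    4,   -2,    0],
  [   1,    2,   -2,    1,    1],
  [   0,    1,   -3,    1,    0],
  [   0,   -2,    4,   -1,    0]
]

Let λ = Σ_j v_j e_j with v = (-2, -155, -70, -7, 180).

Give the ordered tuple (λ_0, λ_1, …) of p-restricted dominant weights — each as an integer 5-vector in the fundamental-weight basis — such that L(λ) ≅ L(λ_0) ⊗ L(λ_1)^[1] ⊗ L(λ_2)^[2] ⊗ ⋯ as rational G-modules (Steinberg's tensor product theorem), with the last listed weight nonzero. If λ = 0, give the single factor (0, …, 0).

Converting to the ω-basis (c_i = row i of M dotted with v = (-2, -155, -70, -7, 180)):
  c_1 = (0)·(-2) + (2)·(-155) + (-5)·(-70) + (1)·(-7) + (0)·(180) = 33
  c_2 = (1)·(-2) + (-2)·(-155) + (4)·(-70) + (-2)·(-7) + (0)·(180) = 42
  c_3 = (1)·(-2) + (2)·(-155) + (-2)·(-70) + (1)·(-7) + (1)·(180) = 1
  c_4 = (0)·(-2) + (1)·(-155) + (-3)·(-70) + (1)·(-7) + (0)·(180) = 48
  c_5 = (0)·(-2) + (-2)·(-155) + (4)·(-70) + (-1)·(-7) + (0)·(180) = 37
Writing each c_i in base p = 7:
  c_1 = 33 = 5·7^0 + 4·7^1
  c_2 = 42 = 0·7^0 + 6·7^1
  c_3 = 1 = 1·7^0
  c_4 = 48 = 6·7^0 + 6·7^1
  c_5 = 37 = 2·7^0 + 5·7^1
λ_0 = (5, 0, 1, 6, 2)
λ_1 = (4, 6, 0, 6, 5)

((5, 0, 1, 6, 2), (4, 6, 0, 6, 5))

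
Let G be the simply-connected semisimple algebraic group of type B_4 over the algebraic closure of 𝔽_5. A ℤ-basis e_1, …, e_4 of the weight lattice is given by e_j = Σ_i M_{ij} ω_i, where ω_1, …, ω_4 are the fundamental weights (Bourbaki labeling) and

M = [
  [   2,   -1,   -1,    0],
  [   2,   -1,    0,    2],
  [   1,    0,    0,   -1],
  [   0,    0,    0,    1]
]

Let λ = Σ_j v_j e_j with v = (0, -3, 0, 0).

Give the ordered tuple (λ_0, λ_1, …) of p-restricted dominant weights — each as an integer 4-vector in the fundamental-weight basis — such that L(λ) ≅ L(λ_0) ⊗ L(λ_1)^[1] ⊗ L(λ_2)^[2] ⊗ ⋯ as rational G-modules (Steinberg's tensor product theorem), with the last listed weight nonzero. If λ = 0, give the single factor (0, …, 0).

((3, 3, 0, 0),)

Compute c_i = Σ_j M_{ij} v_j with v = (0, -3, 0, 0):
  c_1 = 2*0 + -1*-3 + -1*0 + 0*0 = 3
  c_2 = 2*0 + -1*-3 + 0*0 + 2*0 = 3
  c_3 = 1*0 + 0*-3 + 0*0 + -1*0 = 0
  c_4 = 0*0 + 0*-3 + 0*0 + 1*0 = 0
Writing each c_i in base p = 5:
  c_1 = 3 = 3·5^0
  c_2 = 3 = 3·5^0
  c_3 = 0
  c_4 = 0
Factor λ_0 = (3, 3, 0, 0)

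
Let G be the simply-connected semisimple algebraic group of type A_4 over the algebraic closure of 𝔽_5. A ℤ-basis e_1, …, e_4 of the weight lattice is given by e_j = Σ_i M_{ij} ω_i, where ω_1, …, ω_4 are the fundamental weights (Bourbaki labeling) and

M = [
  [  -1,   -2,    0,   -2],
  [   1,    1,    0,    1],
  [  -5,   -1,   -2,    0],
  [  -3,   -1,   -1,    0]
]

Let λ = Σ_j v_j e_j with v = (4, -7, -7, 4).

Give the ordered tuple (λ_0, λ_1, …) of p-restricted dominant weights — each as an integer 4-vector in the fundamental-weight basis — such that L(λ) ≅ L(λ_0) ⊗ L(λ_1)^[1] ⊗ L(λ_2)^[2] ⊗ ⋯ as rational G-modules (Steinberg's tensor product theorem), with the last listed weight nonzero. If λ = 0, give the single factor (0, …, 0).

((2, 1, 1, 2),)

In the fundamental-weight basis, λ has coordinates c = M·v (v = (4, -7, -7, 4)):
  c_1 = -1*4 + -2*-7 + 0*-7 + -2*4 = 2
  c_2 = 1*4 + 1*-7 + 0*-7 + 1*4 = 1
  c_3 = -5*4 + -1*-7 + -2*-7 + 0*4 = 1
  c_4 = -3*4 + -1*-7 + -1*-7 + 0*4 = 2
p = 5; digits c_i = Σ_j d_{ij}·5^j, 0 ≤ d_{ij} < 5:
  c_1 = 2 = 2·5^0
  c_2 = 1 = 1·5^0
  c_3 = 1 = 1·5^0
  c_4 = 2 = 2·5^0
Factor λ_0 = (2, 1, 1, 2)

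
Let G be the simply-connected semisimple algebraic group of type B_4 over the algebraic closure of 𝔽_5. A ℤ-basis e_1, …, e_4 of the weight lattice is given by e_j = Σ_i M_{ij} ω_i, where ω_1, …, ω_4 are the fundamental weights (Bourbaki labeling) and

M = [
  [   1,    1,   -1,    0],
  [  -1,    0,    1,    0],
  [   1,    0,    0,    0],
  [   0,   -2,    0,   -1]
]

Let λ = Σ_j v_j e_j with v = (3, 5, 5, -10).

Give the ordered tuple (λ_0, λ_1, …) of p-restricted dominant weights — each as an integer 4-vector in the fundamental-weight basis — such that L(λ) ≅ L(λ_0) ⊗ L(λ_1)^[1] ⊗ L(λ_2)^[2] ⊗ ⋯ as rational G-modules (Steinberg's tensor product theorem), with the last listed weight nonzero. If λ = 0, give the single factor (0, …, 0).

((3, 2, 3, 0),)

ω-coordinates c = M·v, v = (3, 5, 5, -10):
  c_1 = 1·3 + 1·5 + (-1)·(5) + (0)·(-10) = 3
  c_2 = (-1)·(3) + 0·5 + 1·5 + (0)·(-10) = 2
  c_3 = 1·3 + 0·5 + 0·5 + (0)·(-10) = 3
  c_4 = 0·3 + (-2)·(5) + 0·5 + (-1)·(-10) = 0
Writing each c_i in base p = 5:
  c_1 = 3 = 3·5^0
  c_2 = 2 = 2·5^0
  c_3 = 3 = 3·5^0
  c_4 = 0
p-restricted factor λ_0 = (3, 2, 3, 0)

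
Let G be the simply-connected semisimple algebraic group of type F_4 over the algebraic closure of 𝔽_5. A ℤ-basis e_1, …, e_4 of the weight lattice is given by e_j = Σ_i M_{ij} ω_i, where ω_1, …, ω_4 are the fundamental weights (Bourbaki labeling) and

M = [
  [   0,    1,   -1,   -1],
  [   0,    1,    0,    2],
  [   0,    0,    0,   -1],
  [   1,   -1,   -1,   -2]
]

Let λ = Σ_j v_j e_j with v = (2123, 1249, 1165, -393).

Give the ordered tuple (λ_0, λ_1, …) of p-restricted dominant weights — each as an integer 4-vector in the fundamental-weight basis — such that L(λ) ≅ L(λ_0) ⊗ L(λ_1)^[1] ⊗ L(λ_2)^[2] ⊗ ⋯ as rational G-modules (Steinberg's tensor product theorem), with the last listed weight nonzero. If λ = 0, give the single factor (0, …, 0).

((2, 3, 3, 0), (0, 2, 3, 4), (4, 3, 0, 4), (3, 3, 3, 3))

Change of basis e → ω: c = M·v where v = (2123, 1249, 1165, -393):
  c_1 = 0*2123 + 1*1249 + -1*1165 + -1*-393 = 477
  c_2 = 0*2123 + 1*1249 + 0*1165 + 2*-393 = 463
  c_3 = 0*2123 + 0*1249 + 0*1165 + -1*-393 = 393
  c_4 = 1*2123 + -1*1249 + -1*1165 + -2*-393 = 495
Base-5 expansion of each c_i:
  c_1 = 477 = 2·5^0 + 0·5^1 + 4·5^2 + 3·5^3
  c_2 = 463 = 3·5^0 + 2·5^1 + 3·5^2 + 3·5^3
  c_3 = 393 = 3·5^0 + 3·5^1 + 0·5^2 + 3·5^3
  c_4 = 495 = 0·5^0 + 4·5^1 + 4·5^2 + 3·5^3
λ_0 = (2, 3, 3, 0)
λ_1 = (0, 2, 3, 4)
λ_2 = (4, 3, 0, 4)
λ_3 = (3, 3, 3, 3)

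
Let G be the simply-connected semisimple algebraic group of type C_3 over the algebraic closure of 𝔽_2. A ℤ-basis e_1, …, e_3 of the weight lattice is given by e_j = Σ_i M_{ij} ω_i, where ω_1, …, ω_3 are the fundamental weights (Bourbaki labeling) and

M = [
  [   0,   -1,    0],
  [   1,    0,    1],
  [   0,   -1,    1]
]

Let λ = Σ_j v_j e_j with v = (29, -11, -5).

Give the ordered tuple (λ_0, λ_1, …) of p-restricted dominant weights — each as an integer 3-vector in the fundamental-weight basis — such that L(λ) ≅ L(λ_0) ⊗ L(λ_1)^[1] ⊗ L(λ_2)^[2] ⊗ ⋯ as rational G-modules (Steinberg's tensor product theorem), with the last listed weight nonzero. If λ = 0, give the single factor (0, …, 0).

((1, 0, 0), (1, 0, 1), (0, 0, 1), (1, 1, 0), (0, 1, 0))

Compute c_i = Σ_j M_{ij} v_j with v = (29, -11, -5):
  c_1 = 0*29 + -1*-11 + 0*-5 = 11
  c_2 = 1*29 + 0*-11 + 1*-5 = 24
  c_3 = 0*29 + -1*-11 + 1*-5 = 6
Writing each c_i in base p = 2:
  c_1 = 11 = 1·2^0 + 1·2^1 + 0·2^2 + 1·2^3
  c_2 = 24 = 0·2^0 + 0·2^1 + 0·2^2 + 1·2^3 + 1·2^4
  c_3 = 6 = 0·2^0 + 1·2^1 + 1·2^2
p-restricted factor λ_0 = (1, 0, 0)
p-restricted factor λ_1 = (1, 0, 1)
p-restricted factor λ_2 = (0, 0, 1)
p-restricted factor λ_3 = (1, 1, 0)
p-restricted factor λ_4 = (0, 1, 0)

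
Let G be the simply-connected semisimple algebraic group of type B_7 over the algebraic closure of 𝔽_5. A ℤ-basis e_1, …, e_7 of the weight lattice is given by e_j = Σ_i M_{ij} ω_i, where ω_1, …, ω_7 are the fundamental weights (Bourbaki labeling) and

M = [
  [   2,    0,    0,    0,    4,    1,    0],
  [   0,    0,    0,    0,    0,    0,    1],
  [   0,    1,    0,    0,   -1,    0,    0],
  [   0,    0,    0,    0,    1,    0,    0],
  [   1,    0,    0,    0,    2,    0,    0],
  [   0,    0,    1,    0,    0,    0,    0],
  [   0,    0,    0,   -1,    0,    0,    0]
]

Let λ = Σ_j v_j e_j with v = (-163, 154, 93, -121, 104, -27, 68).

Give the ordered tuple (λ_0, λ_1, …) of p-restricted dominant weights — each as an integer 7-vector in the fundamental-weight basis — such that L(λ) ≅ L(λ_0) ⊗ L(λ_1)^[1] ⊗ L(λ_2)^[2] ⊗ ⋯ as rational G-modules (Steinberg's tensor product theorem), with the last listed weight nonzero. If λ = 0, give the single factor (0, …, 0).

ω-coordinates c = M·v, v = (-163, 154, 93, -121, 104, -27, 68):
  c_1 = (2)·(-163) + 0·154 + 0·93 + (0)·(-121) + 4·104 + (1)·(-27) + 0·68 = 63
  c_2 = (0)·(-163) + 0·154 + 0·93 + (0)·(-121) + 0·104 + (0)·(-27) + 1·68 = 68
  c_3 = (0)·(-163) + 1·154 + 0·93 + (0)·(-121) + (-1)·(104) + (0)·(-27) + 0·68 = 50
  c_4 = (0)·(-163) + 0·154 + 0·93 + (0)·(-121) + 1·104 + (0)·(-27) + 0·68 = 104
  c_5 = (1)·(-163) + 0·154 + 0·93 + (0)·(-121) + 2·104 + (0)·(-27) + 0·68 = 45
  c_6 = (0)·(-163) + 0·154 + 1·93 + (0)·(-121) + 0·104 + (0)·(-27) + 0·68 = 93
  c_7 = (0)·(-163) + 0·154 + 0·93 + (-1)·(-121) + 0·104 + (0)·(-27) + 0·68 = 121
Expand coordinatewise in base 5:
  c_1 = 63 = 3·5^0 + 2·5^1 + 2·5^2
  c_2 = 68 = 3·5^0 + 3·5^1 + 2·5^2
  c_3 = 50 = 0·5^0 + 0·5^1 + 2·5^2
  c_4 = 104 = 4·5^0 + 0·5^1 + 4·5^2
  c_5 = 45 = 0·5^0 + 4·5^1 + 1·5^2
  c_6 = 93 = 3·5^0 + 3·5^1 + 3·5^2
  c_7 = 121 = 1·5^0 + 4·5^1 + 4·5^2
Factor λ_0 = (3, 3, 0, 4, 0, 3, 1)
Factor λ_1 = (2, 3, 0, 0, 4, 3, 4)
Factor λ_2 = (2, 2, 2, 4, 1, 3, 4)

((3, 3, 0, 4, 0, 3, 1), (2, 3, 0, 0, 4, 3, 4), (2, 2, 2, 4, 1, 3, 4))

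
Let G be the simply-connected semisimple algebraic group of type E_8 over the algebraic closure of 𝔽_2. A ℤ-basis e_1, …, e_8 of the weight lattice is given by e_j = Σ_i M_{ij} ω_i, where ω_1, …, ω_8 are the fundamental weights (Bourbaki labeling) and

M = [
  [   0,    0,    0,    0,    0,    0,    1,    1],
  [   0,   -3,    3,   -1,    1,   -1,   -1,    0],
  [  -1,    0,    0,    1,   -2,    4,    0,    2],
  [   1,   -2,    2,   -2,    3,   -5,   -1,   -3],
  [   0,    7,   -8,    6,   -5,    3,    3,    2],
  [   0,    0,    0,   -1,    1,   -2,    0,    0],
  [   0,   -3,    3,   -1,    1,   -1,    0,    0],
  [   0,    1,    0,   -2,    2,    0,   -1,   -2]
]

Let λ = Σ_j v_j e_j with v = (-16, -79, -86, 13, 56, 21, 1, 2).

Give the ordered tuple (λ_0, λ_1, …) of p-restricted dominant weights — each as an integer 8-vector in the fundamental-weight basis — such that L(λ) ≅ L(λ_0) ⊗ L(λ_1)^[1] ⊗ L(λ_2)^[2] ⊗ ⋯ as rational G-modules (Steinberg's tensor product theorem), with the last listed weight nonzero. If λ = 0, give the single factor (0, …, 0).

((1, 0, 1, 0, 1, 1, 1, 0), (1, 0, 0, 0, 1, 0, 0, 1), (0, 0, 1, 0, 0, 0, 0, 0))

Converting to the ω-basis (c_i = row i of M dotted with v = (-16, -79, -86, 13, 56, 21, 1, 2)):
  c_1 = 0*-16 + 0*-79 + 0*-86 + 0*13 + 0*56 + 0*21 + 1*1 + 1*2 = 3
  c_2 = 0*-16 + -3*-79 + 3*-86 + -1*13 + 1*56 + -1*21 + -1*1 + 0*2 = 0
  c_3 = -1*-16 + 0*-79 + 0*-86 + 1*13 + -2*56 + 4*21 + 0*1 + 2*2 = 5
  c_4 = 1*-16 + -2*-79 + 2*-86 + -2*13 + 3*56 + -5*21 + -1*1 + -3*2 = 0
  c_5 = 0*-16 + 7*-79 + -8*-86 + 6*13 + -5*56 + 3*21 + 3*1 + 2*2 = 3
  c_6 = 0*-16 + 0*-79 + 0*-86 + -1*13 + 1*56 + -2*21 + 0*1 + 0*2 = 1
  c_7 = 0*-16 + -3*-79 + 3*-86 + -1*13 + 1*56 + -1*21 + 0*1 + 0*2 = 1
  c_8 = 0*-16 + 1*-79 + 0*-86 + -2*13 + 2*56 + 0*21 + -1*1 + -2*2 = 2
Base-2 expansion of each c_i:
  c_1 = 3 = 1·2^0 + 1·2^1
  c_2 = 0
  c_3 = 5 = 1·2^0 + 0·2^1 + 1·2^2
  c_4 = 0
  c_5 = 3 = 1·2^0 + 1·2^1
  c_6 = 1 = 1·2^0
  c_7 = 1 = 1·2^0
  c_8 = 2 = 0·2^0 + 1·2^1
Factor λ_0 = (1, 0, 1, 0, 1, 1, 1, 0)
Factor λ_1 = (1, 0, 0, 0, 1, 0, 0, 1)
Factor λ_2 = (0, 0, 1, 0, 0, 0, 0, 0)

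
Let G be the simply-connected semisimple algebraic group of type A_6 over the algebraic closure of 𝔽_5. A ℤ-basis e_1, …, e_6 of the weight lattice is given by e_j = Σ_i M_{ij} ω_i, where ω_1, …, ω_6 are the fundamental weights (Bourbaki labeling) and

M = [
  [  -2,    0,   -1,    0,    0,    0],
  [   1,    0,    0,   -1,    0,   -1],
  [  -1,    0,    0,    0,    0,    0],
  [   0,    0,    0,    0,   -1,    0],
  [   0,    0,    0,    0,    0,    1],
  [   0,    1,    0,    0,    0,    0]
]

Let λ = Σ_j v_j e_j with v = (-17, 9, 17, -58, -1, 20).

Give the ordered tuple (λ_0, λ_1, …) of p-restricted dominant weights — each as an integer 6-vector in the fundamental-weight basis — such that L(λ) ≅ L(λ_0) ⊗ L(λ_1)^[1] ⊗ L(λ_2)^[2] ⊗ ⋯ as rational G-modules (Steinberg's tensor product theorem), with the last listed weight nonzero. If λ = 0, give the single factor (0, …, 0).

((2, 1, 2, 1, 0, 4), (3, 4, 3, 0, 4, 1))

Change of basis e → ω: c = M·v where v = (-17, 9, 17, -58, -1, 20):
  c_1 = (-2)·(-17) + (0)·(9) + (-1)·(17) + (0)·(-58) + (0)·(-1) + (0)·(20) = 17
  c_2 = (1)·(-17) + (0)·(9) + (0)·(17) + (-1)·(-58) + (0)·(-1) + (-1)·(20) = 21
  c_3 = (-1)·(-17) + (0)·(9) + (0)·(17) + (0)·(-58) + (0)·(-1) + (0)·(20) = 17
  c_4 = (0)·(-17) + (0)·(9) + (0)·(17) + (0)·(-58) + (-1)·(-1) + (0)·(20) = 1
  c_5 = (0)·(-17) + (0)·(9) + (0)·(17) + (0)·(-58) + (0)·(-1) + (1)·(20) = 20
  c_6 = (0)·(-17) + (1)·(9) + (0)·(17) + (0)·(-58) + (0)·(-1) + (0)·(20) = 9
Base-5 expansion of each c_i:
  c_1 = 17 = 2·5^0 + 3·5^1
  c_2 = 21 = 1·5^0 + 4·5^1
  c_3 = 17 = 2·5^0 + 3·5^1
  c_4 = 1 = 1·5^0
  c_5 = 20 = 0·5^0 + 4·5^1
  c_6 = 9 = 4·5^0 + 1·5^1
p-restricted factor λ_0 = (2, 1, 2, 1, 0, 4)
p-restricted factor λ_1 = (3, 4, 3, 0, 4, 1)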